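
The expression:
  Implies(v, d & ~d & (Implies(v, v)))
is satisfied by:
  {v: False}


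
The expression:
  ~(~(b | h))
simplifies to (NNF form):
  b | h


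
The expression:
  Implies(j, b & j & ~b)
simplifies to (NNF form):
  ~j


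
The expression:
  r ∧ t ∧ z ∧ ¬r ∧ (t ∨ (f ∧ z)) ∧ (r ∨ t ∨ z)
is never true.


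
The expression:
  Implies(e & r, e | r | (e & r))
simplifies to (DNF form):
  True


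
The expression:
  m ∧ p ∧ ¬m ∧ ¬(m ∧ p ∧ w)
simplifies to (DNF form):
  False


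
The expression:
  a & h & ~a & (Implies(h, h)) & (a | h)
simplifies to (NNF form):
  False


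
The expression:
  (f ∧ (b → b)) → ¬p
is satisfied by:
  {p: False, f: False}
  {f: True, p: False}
  {p: True, f: False}


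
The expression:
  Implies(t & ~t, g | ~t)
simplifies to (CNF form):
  True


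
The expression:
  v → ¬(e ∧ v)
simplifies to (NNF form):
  ¬e ∨ ¬v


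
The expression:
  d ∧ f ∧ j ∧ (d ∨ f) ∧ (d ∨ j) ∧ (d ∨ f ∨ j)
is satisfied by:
  {j: True, d: True, f: True}


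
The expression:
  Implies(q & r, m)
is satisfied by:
  {m: True, q: False, r: False}
  {q: False, r: False, m: False}
  {r: True, m: True, q: False}
  {r: True, q: False, m: False}
  {m: True, q: True, r: False}
  {q: True, m: False, r: False}
  {r: True, q: True, m: True}


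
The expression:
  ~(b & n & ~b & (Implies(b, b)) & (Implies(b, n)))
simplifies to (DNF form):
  True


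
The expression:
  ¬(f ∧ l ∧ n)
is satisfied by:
  {l: False, n: False, f: False}
  {f: True, l: False, n: False}
  {n: True, l: False, f: False}
  {f: True, n: True, l: False}
  {l: True, f: False, n: False}
  {f: True, l: True, n: False}
  {n: True, l: True, f: False}


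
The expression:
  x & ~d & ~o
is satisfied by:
  {x: True, d: False, o: False}


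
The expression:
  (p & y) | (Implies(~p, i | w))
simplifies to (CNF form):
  i | p | w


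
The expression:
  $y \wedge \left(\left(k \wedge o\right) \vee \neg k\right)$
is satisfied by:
  {o: True, y: True, k: False}
  {y: True, k: False, o: False}
  {o: True, k: True, y: True}


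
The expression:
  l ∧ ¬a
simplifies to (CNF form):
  l ∧ ¬a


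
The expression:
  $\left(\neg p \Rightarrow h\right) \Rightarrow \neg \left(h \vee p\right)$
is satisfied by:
  {p: False, h: False}


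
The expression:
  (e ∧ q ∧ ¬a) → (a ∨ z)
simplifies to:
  a ∨ z ∨ ¬e ∨ ¬q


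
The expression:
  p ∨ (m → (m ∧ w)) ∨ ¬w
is always true.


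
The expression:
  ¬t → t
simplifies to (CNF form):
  t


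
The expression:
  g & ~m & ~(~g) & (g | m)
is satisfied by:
  {g: True, m: False}


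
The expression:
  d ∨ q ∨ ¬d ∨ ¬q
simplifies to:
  True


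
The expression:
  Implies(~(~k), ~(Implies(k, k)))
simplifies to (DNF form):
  ~k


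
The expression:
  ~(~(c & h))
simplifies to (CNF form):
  c & h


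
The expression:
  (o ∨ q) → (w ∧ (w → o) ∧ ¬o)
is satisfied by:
  {q: False, o: False}


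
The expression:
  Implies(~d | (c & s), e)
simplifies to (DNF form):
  e | (d & ~c) | (d & ~s)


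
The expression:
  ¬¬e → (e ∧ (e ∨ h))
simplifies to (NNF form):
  True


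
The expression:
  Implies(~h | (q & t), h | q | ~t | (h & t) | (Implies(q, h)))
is always true.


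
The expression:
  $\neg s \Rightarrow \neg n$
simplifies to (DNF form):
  $s \vee \neg n$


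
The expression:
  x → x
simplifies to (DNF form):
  True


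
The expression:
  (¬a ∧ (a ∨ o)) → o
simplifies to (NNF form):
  True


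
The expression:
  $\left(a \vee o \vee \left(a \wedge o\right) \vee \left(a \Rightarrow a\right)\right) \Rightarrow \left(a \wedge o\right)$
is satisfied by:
  {a: True, o: True}


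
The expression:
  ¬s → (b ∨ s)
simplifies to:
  b ∨ s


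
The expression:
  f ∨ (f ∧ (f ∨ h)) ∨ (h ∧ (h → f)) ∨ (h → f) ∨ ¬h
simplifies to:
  f ∨ ¬h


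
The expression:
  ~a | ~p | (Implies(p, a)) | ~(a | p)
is always true.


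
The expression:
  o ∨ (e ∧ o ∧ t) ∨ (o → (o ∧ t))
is always true.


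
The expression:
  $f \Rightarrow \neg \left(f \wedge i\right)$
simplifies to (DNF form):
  $\neg f \vee \neg i$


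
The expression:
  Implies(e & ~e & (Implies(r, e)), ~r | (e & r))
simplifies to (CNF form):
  True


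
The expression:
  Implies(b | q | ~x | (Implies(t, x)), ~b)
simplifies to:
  ~b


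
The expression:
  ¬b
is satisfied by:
  {b: False}


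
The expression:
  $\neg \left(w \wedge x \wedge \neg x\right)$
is always true.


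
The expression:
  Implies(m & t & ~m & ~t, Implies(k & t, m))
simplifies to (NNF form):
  True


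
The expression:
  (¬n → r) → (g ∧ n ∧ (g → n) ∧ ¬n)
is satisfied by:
  {n: False, r: False}


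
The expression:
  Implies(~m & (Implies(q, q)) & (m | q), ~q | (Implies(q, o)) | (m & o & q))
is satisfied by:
  {m: True, o: True, q: False}
  {m: True, o: False, q: False}
  {o: True, m: False, q: False}
  {m: False, o: False, q: False}
  {m: True, q: True, o: True}
  {m: True, q: True, o: False}
  {q: True, o: True, m: False}


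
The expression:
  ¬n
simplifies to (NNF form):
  ¬n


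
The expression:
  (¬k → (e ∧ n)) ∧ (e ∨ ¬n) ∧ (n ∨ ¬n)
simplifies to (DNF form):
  (e ∧ n) ∨ (k ∧ ¬n)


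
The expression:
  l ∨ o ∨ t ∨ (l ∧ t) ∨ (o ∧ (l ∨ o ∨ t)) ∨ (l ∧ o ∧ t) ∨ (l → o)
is always true.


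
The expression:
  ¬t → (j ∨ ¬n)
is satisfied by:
  {t: True, j: True, n: False}
  {t: True, j: False, n: False}
  {j: True, t: False, n: False}
  {t: False, j: False, n: False}
  {n: True, t: True, j: True}
  {n: True, t: True, j: False}
  {n: True, j: True, t: False}


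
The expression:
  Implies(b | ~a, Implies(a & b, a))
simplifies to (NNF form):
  True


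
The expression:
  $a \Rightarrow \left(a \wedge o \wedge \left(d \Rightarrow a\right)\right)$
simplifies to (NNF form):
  $o \vee \neg a$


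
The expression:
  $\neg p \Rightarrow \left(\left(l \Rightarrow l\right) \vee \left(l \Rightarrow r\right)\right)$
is always true.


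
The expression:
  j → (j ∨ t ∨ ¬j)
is always true.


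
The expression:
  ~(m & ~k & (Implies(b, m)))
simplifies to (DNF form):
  k | ~m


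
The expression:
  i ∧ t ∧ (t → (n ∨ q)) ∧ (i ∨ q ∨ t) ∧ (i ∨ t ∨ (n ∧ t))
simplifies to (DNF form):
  (i ∧ n ∧ t) ∨ (i ∧ q ∧ t)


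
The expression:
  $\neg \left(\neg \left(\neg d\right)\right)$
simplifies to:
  $\neg d$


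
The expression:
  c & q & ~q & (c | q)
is never true.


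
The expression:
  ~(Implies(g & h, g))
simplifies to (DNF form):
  False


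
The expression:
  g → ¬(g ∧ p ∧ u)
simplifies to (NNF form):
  ¬g ∨ ¬p ∨ ¬u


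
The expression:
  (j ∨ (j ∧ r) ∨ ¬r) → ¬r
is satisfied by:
  {r: False, j: False}
  {j: True, r: False}
  {r: True, j: False}


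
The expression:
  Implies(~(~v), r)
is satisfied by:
  {r: True, v: False}
  {v: False, r: False}
  {v: True, r: True}


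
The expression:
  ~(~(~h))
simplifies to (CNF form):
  ~h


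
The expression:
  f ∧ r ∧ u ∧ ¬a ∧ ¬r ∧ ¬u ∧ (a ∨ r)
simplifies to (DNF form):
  False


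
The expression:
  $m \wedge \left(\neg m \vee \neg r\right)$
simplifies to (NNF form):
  $m \wedge \neg r$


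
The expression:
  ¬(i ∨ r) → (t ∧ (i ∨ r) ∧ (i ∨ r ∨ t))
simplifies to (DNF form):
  i ∨ r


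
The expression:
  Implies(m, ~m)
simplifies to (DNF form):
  ~m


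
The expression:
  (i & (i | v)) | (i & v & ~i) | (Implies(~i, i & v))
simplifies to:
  i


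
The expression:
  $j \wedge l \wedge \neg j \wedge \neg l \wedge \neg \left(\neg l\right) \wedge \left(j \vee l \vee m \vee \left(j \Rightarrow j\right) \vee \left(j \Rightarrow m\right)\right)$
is never true.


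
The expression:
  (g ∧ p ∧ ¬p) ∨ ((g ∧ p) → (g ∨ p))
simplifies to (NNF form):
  True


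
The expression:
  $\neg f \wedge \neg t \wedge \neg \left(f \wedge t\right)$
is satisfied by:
  {t: False, f: False}


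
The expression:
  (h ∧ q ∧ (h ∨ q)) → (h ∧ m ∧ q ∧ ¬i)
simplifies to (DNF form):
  (m ∧ ¬i) ∨ ¬h ∨ ¬q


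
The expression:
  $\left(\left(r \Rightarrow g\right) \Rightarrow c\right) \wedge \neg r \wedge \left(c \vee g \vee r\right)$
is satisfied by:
  {c: True, r: False}


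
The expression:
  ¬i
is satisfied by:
  {i: False}


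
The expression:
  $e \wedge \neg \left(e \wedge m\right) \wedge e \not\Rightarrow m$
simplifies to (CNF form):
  $e \wedge \neg m$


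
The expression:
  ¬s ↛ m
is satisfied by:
  {m: True, s: False}
  {s: False, m: False}
  {s: True, m: True}


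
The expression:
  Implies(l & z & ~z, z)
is always true.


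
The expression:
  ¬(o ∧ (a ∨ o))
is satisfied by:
  {o: False}


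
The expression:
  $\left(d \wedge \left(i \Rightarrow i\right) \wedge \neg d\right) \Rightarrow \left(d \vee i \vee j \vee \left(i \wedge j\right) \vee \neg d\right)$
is always true.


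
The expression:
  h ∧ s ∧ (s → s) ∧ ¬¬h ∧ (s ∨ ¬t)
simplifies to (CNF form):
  h ∧ s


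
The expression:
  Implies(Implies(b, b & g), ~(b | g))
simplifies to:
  ~g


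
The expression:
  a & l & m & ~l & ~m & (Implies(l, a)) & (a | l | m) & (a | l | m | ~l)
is never true.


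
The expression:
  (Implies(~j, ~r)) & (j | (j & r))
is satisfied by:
  {j: True}


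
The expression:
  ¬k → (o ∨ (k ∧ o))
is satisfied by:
  {k: True, o: True}
  {k: True, o: False}
  {o: True, k: False}


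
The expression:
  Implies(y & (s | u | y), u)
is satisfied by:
  {u: True, y: False}
  {y: False, u: False}
  {y: True, u: True}


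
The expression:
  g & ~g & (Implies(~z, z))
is never true.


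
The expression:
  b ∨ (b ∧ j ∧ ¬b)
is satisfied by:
  {b: True}


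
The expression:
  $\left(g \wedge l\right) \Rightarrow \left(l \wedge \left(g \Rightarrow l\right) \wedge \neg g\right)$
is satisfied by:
  {l: False, g: False}
  {g: True, l: False}
  {l: True, g: False}


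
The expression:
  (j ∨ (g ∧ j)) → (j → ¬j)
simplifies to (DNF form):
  ¬j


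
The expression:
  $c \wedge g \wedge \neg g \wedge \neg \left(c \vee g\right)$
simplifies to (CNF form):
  $\text{False}$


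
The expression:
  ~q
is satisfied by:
  {q: False}


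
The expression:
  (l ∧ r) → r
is always true.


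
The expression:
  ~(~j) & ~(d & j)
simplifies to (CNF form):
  j & ~d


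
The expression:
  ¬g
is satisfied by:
  {g: False}


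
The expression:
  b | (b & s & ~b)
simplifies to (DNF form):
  b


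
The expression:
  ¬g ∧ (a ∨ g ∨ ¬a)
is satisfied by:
  {g: False}


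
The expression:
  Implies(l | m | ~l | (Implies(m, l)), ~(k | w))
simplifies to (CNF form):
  ~k & ~w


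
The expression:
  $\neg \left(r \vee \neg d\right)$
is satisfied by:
  {d: True, r: False}


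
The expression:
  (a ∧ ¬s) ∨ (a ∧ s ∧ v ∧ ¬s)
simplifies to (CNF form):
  a ∧ ¬s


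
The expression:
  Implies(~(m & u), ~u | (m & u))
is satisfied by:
  {m: True, u: False}
  {u: False, m: False}
  {u: True, m: True}


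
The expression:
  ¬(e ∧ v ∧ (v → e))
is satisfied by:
  {v: False, e: False}
  {e: True, v: False}
  {v: True, e: False}


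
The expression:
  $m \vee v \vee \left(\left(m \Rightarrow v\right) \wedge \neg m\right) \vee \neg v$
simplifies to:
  $\text{True}$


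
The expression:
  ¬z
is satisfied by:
  {z: False}


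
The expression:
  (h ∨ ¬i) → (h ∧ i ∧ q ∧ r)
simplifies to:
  i ∧ (q ∨ ¬h) ∧ (r ∨ ¬h)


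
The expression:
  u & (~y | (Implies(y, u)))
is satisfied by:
  {u: True}


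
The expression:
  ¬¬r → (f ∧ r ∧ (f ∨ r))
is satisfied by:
  {f: True, r: False}
  {r: False, f: False}
  {r: True, f: True}


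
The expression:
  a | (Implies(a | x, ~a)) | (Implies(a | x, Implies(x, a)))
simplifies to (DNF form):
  True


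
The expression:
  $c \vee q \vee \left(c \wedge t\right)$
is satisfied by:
  {q: True, c: True}
  {q: True, c: False}
  {c: True, q: False}


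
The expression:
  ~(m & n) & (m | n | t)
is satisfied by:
  {t: True, m: False, n: False}
  {n: True, t: True, m: False}
  {n: True, m: False, t: False}
  {t: True, m: True, n: False}
  {m: True, n: False, t: False}


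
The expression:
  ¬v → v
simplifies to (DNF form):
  v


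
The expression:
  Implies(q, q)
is always true.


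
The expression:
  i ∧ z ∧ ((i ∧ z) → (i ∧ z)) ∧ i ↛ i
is never true.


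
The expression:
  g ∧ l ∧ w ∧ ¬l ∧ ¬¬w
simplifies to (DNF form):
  False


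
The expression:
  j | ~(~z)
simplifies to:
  j | z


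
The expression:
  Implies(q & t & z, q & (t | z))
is always true.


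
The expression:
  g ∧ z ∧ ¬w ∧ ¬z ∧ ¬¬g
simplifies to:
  False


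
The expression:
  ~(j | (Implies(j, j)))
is never true.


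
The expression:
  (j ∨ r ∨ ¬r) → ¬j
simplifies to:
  ¬j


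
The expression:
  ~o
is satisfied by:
  {o: False}


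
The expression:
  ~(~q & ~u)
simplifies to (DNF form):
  q | u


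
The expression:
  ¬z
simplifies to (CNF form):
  ¬z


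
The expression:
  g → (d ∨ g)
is always true.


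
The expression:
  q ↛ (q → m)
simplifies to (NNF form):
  q ∧ ¬m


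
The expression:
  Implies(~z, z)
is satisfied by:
  {z: True}


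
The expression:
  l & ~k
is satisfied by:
  {l: True, k: False}


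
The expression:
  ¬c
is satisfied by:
  {c: False}


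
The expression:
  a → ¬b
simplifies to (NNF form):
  ¬a ∨ ¬b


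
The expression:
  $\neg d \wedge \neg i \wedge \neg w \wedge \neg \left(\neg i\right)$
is never true.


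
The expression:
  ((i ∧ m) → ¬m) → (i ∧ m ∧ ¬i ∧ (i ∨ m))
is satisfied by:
  {m: True, i: True}


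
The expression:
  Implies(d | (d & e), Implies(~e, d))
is always true.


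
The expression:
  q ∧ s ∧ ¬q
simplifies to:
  False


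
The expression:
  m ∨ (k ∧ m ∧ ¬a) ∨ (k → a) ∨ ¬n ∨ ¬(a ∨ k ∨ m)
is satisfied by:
  {a: True, m: True, k: False, n: False}
  {a: True, k: False, m: False, n: False}
  {m: True, a: False, k: False, n: False}
  {a: False, k: False, m: False, n: False}
  {n: True, a: True, m: True, k: False}
  {n: True, a: True, k: False, m: False}
  {n: True, m: True, a: False, k: False}
  {n: True, a: False, k: False, m: False}
  {a: True, k: True, m: True, n: False}
  {a: True, k: True, n: False, m: False}
  {k: True, m: True, n: False, a: False}
  {k: True, n: False, m: False, a: False}
  {a: True, k: True, n: True, m: True}
  {a: True, k: True, n: True, m: False}
  {k: True, n: True, m: True, a: False}


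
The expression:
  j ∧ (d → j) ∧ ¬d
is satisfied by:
  {j: True, d: False}


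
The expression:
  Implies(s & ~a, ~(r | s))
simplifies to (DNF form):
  a | ~s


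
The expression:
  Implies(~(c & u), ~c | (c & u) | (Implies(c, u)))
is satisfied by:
  {u: True, c: False}
  {c: False, u: False}
  {c: True, u: True}


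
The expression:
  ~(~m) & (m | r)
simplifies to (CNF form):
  m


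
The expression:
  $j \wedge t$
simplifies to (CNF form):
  $j \wedge t$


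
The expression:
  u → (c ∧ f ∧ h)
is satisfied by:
  {c: True, h: True, f: True, u: False}
  {c: True, h: True, f: False, u: False}
  {c: True, f: True, h: False, u: False}
  {c: True, f: False, h: False, u: False}
  {h: True, f: True, c: False, u: False}
  {h: True, c: False, f: False, u: False}
  {h: False, f: True, c: False, u: False}
  {h: False, c: False, f: False, u: False}
  {c: True, u: True, h: True, f: True}


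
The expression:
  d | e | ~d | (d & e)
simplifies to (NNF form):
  True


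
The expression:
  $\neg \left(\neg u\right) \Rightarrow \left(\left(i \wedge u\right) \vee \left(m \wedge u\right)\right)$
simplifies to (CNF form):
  $i \vee m \vee \neg u$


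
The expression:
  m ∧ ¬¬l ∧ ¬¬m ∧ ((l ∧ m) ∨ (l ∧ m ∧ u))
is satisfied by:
  {m: True, l: True}


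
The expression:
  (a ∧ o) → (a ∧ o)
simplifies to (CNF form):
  True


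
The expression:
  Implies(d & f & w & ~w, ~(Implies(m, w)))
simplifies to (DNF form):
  True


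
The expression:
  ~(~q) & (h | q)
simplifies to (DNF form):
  q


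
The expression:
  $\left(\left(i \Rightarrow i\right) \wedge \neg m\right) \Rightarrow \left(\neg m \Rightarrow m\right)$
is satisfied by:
  {m: True}


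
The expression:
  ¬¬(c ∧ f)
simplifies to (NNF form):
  c ∧ f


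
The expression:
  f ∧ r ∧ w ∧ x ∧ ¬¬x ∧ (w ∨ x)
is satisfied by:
  {r: True, w: True, x: True, f: True}


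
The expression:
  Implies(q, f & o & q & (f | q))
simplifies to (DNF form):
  ~q | (f & o)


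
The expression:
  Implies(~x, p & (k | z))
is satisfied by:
  {x: True, p: True, k: True, z: True}
  {x: True, p: True, k: True, z: False}
  {x: True, p: True, z: True, k: False}
  {x: True, p: True, z: False, k: False}
  {x: True, k: True, z: True, p: False}
  {x: True, k: True, z: False, p: False}
  {x: True, k: False, z: True, p: False}
  {x: True, k: False, z: False, p: False}
  {p: True, k: True, z: True, x: False}
  {p: True, k: True, z: False, x: False}
  {p: True, z: True, k: False, x: False}


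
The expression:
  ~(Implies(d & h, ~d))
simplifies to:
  d & h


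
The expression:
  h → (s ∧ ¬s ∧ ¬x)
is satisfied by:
  {h: False}


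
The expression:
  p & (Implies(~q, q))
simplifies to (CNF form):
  p & q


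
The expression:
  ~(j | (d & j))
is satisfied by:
  {j: False}


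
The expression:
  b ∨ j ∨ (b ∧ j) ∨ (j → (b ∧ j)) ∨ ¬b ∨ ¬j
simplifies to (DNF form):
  True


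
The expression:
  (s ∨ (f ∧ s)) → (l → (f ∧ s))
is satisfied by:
  {f: True, l: False, s: False}
  {l: False, s: False, f: False}
  {s: True, f: True, l: False}
  {s: True, l: False, f: False}
  {f: True, l: True, s: False}
  {l: True, f: False, s: False}
  {s: True, l: True, f: True}


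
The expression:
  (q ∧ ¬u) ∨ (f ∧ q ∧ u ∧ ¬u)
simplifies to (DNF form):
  q ∧ ¬u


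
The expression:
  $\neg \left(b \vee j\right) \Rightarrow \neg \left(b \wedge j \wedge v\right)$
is always true.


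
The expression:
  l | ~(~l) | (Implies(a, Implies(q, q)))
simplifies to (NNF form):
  True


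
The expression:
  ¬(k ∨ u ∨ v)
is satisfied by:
  {u: False, v: False, k: False}


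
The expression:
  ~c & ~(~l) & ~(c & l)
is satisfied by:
  {l: True, c: False}


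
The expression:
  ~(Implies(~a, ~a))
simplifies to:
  False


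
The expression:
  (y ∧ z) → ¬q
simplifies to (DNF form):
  ¬q ∨ ¬y ∨ ¬z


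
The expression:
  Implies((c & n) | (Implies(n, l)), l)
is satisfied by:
  {n: True, l: True, c: False}
  {l: True, c: False, n: False}
  {n: True, l: True, c: True}
  {l: True, c: True, n: False}
  {n: True, c: False, l: False}


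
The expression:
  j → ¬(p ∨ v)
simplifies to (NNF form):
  (¬p ∧ ¬v) ∨ ¬j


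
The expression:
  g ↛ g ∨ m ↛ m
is never true.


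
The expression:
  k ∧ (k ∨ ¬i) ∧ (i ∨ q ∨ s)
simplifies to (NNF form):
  k ∧ (i ∨ q ∨ s)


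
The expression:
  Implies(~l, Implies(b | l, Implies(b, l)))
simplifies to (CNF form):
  l | ~b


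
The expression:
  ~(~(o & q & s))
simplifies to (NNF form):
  o & q & s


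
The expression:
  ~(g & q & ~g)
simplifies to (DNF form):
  True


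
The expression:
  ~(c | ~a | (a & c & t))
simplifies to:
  a & ~c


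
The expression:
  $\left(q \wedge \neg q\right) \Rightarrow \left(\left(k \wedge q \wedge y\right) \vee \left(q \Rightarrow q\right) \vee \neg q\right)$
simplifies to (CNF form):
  $\text{True}$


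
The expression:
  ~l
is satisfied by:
  {l: False}


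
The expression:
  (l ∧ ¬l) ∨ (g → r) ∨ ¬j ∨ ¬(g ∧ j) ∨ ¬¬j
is always true.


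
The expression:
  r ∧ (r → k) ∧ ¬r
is never true.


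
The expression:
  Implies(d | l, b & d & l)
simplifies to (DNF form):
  (l & ~l) | (b & d & l) | (~d & ~l) | (b & d & ~d) | (b & l & ~l) | (d & l & ~l) | (b & ~d & ~l) | (d & ~d & ~l)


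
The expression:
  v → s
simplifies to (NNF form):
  s ∨ ¬v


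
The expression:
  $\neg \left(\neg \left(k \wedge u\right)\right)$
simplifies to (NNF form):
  $k \wedge u$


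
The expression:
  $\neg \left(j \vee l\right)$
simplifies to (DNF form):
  $\neg j \wedge \neg l$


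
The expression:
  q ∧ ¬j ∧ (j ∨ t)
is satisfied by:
  {t: True, q: True, j: False}


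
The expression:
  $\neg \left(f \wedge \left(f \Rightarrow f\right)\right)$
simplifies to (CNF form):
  $\neg f$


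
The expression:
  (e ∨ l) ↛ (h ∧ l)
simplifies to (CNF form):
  (e ∨ l) ∧ (e ∨ ¬h) ∧ (l ∨ ¬l) ∧ (¬h ∨ ¬l)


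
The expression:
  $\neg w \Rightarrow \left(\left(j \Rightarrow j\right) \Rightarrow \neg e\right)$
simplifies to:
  $w \vee \neg e$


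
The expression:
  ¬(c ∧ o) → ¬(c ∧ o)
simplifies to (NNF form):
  True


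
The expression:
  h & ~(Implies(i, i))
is never true.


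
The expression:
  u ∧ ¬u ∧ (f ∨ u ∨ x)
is never true.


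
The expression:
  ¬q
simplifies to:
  ¬q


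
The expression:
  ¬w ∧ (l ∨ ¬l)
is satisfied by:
  {w: False}


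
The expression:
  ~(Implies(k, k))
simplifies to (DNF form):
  False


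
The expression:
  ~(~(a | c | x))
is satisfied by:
  {a: True, x: True, c: True}
  {a: True, x: True, c: False}
  {a: True, c: True, x: False}
  {a: True, c: False, x: False}
  {x: True, c: True, a: False}
  {x: True, c: False, a: False}
  {c: True, x: False, a: False}


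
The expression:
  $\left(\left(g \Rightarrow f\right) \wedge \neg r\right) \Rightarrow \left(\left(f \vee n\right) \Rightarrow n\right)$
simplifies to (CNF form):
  $n \vee r \vee \neg f$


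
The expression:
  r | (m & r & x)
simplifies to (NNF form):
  r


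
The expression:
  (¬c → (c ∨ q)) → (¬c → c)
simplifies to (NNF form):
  c ∨ ¬q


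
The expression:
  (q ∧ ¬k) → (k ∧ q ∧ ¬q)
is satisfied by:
  {k: True, q: False}
  {q: False, k: False}
  {q: True, k: True}


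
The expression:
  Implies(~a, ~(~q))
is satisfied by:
  {a: True, q: True}
  {a: True, q: False}
  {q: True, a: False}


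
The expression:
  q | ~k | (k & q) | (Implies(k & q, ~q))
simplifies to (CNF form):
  True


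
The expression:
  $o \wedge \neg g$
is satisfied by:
  {o: True, g: False}


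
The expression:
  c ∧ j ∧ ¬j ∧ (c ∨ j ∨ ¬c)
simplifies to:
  False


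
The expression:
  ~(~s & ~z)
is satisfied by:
  {z: True, s: True}
  {z: True, s: False}
  {s: True, z: False}


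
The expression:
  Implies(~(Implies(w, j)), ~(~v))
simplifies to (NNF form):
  j | v | ~w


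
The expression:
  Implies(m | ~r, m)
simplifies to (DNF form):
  m | r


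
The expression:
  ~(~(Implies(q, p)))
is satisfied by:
  {p: True, q: False}
  {q: False, p: False}
  {q: True, p: True}


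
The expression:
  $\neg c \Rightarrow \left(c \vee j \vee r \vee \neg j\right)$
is always true.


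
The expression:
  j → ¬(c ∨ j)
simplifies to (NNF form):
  ¬j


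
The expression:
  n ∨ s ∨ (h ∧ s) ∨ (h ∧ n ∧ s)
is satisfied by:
  {n: True, s: True}
  {n: True, s: False}
  {s: True, n: False}


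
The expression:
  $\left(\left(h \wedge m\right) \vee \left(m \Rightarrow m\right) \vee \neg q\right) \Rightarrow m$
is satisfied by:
  {m: True}


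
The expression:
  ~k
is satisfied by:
  {k: False}


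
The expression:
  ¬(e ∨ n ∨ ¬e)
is never true.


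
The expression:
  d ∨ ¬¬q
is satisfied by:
  {d: True, q: True}
  {d: True, q: False}
  {q: True, d: False}


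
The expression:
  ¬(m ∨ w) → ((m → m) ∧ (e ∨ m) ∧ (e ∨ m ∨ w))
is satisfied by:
  {m: True, w: True, e: True}
  {m: True, w: True, e: False}
  {m: True, e: True, w: False}
  {m: True, e: False, w: False}
  {w: True, e: True, m: False}
  {w: True, e: False, m: False}
  {e: True, w: False, m: False}


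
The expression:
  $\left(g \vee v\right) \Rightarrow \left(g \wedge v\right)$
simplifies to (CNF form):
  $\left(g \vee \neg g\right) \wedge \left(g \vee \neg v\right) \wedge \left(v \vee \neg g\right) \wedge \left(v \vee \neg v\right)$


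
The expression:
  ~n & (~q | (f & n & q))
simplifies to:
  ~n & ~q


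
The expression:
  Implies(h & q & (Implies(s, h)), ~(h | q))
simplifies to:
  ~h | ~q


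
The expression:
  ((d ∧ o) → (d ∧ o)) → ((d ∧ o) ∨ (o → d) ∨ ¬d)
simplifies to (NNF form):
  True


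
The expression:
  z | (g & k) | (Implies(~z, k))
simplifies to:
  k | z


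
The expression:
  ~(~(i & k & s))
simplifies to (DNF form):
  i & k & s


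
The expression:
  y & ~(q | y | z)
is never true.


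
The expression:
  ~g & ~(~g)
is never true.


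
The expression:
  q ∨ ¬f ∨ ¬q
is always true.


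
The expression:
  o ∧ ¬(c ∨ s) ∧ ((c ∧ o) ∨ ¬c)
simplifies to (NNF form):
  o ∧ ¬c ∧ ¬s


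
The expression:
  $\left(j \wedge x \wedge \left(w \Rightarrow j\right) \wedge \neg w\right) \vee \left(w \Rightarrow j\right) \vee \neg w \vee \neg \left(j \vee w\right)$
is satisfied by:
  {j: True, w: False}
  {w: False, j: False}
  {w: True, j: True}


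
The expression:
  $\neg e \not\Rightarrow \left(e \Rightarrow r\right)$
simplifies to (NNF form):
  $\text{False}$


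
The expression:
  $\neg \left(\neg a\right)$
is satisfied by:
  {a: True}


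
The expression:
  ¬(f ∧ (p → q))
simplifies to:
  (p ∧ ¬q) ∨ ¬f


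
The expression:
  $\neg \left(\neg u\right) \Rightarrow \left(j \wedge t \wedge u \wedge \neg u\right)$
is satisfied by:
  {u: False}


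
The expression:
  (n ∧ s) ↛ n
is never true.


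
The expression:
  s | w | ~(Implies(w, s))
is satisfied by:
  {s: True, w: True}
  {s: True, w: False}
  {w: True, s: False}


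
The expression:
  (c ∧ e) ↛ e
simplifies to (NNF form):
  False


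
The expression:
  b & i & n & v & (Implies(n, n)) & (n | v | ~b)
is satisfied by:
  {i: True, b: True, n: True, v: True}


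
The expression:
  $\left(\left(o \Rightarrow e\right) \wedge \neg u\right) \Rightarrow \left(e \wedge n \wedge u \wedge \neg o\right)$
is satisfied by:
  {u: True, o: True, e: False}
  {u: True, o: False, e: False}
  {u: True, e: True, o: True}
  {u: True, e: True, o: False}
  {o: True, e: False, u: False}


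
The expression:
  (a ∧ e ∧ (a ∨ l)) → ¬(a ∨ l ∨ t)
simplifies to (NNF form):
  ¬a ∨ ¬e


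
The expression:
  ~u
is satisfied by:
  {u: False}


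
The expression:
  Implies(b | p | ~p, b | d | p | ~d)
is always true.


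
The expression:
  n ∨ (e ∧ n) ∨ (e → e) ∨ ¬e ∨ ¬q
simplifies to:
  True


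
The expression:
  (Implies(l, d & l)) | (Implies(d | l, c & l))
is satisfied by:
  {d: True, c: True, l: False}
  {d: True, l: False, c: False}
  {c: True, l: False, d: False}
  {c: False, l: False, d: False}
  {d: True, c: True, l: True}
  {d: True, l: True, c: False}
  {c: True, l: True, d: False}


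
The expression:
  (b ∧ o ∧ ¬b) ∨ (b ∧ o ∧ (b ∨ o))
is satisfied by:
  {b: True, o: True}


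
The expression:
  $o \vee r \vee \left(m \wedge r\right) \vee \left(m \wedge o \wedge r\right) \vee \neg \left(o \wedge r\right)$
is always true.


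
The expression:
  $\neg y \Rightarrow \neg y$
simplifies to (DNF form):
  $\text{True}$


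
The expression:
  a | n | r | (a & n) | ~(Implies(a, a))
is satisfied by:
  {r: True, n: True, a: True}
  {r: True, n: True, a: False}
  {r: True, a: True, n: False}
  {r: True, a: False, n: False}
  {n: True, a: True, r: False}
  {n: True, a: False, r: False}
  {a: True, n: False, r: False}


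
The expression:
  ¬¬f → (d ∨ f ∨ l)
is always true.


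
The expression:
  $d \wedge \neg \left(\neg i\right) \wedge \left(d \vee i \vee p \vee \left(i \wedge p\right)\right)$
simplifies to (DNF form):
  $d \wedge i$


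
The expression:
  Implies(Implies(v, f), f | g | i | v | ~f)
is always true.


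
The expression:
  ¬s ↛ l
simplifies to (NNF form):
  l ∨ ¬s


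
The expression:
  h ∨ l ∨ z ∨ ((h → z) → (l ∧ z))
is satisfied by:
  {z: True, l: True, h: True}
  {z: True, l: True, h: False}
  {z: True, h: True, l: False}
  {z: True, h: False, l: False}
  {l: True, h: True, z: False}
  {l: True, h: False, z: False}
  {h: True, l: False, z: False}


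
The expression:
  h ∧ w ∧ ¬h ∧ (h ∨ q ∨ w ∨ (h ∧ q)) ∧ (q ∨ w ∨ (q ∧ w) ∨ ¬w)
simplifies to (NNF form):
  False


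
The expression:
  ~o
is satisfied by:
  {o: False}


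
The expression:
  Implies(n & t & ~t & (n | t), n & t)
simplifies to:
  True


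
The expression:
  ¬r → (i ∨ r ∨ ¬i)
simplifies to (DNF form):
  True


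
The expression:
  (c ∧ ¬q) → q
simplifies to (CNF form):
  q ∨ ¬c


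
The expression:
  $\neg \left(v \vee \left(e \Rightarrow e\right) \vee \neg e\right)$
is never true.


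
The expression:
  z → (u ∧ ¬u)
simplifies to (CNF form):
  ¬z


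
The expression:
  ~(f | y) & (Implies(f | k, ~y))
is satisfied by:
  {y: False, f: False}


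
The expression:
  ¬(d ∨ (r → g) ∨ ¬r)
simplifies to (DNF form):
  r ∧ ¬d ∧ ¬g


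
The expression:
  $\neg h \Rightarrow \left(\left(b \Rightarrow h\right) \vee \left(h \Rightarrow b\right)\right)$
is always true.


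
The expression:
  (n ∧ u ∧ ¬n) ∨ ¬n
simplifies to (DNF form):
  ¬n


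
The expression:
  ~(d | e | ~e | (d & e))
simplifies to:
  False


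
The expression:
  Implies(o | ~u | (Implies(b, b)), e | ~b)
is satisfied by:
  {e: True, b: False}
  {b: False, e: False}
  {b: True, e: True}


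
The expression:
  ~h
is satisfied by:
  {h: False}


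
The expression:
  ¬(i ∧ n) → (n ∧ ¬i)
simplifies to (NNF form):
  n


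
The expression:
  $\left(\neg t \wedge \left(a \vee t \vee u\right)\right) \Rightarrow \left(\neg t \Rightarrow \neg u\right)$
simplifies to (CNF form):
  $t \vee \neg u$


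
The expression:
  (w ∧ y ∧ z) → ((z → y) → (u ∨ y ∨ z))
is always true.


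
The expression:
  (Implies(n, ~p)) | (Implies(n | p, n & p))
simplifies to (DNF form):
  True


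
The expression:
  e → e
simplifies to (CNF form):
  True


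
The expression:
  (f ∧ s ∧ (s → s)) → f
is always true.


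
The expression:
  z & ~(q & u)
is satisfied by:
  {z: True, u: False, q: False}
  {z: True, q: True, u: False}
  {z: True, u: True, q: False}


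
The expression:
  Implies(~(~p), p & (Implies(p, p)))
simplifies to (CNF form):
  True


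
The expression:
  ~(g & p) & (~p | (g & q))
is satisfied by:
  {p: False}


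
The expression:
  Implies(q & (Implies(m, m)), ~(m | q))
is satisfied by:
  {q: False}


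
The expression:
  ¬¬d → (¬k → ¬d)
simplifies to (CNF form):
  k ∨ ¬d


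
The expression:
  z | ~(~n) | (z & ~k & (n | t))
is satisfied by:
  {n: True, z: True}
  {n: True, z: False}
  {z: True, n: False}


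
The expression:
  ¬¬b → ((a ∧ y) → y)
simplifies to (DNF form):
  True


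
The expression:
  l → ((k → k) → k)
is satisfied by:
  {k: True, l: False}
  {l: False, k: False}
  {l: True, k: True}


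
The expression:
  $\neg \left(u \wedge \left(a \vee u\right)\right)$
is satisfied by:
  {u: False}


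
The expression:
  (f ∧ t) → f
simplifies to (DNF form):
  True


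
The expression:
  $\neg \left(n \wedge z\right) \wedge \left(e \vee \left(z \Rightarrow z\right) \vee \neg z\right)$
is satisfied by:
  {z: False, n: False}
  {n: True, z: False}
  {z: True, n: False}


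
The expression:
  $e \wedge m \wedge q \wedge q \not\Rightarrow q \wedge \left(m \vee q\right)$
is never true.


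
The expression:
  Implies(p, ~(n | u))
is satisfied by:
  {u: False, p: False, n: False}
  {n: True, u: False, p: False}
  {u: True, n: False, p: False}
  {n: True, u: True, p: False}
  {p: True, n: False, u: False}


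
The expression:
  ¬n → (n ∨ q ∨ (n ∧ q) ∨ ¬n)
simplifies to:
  True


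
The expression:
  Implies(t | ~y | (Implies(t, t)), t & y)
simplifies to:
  t & y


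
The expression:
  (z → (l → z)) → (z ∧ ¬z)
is never true.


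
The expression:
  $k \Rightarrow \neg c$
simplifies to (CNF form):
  $\neg c \vee \neg k$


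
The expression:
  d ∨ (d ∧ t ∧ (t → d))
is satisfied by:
  {d: True}


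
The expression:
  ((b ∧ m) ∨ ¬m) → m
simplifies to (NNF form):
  m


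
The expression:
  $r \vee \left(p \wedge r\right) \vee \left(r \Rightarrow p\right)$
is always true.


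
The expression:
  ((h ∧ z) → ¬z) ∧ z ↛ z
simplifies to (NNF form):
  False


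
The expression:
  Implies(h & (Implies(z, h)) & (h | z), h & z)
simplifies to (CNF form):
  z | ~h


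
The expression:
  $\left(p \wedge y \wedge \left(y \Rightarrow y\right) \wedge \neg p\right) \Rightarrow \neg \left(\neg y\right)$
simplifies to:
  $\text{True}$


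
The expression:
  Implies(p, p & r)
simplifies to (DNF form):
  r | ~p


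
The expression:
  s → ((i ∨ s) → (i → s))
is always true.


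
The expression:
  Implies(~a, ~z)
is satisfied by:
  {a: True, z: False}
  {z: False, a: False}
  {z: True, a: True}


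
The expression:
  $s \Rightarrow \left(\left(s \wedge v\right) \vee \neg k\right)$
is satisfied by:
  {v: True, s: False, k: False}
  {s: False, k: False, v: False}
  {v: True, k: True, s: False}
  {k: True, s: False, v: False}
  {v: True, s: True, k: False}
  {s: True, v: False, k: False}
  {v: True, k: True, s: True}


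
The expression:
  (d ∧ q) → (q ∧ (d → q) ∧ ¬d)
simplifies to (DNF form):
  ¬d ∨ ¬q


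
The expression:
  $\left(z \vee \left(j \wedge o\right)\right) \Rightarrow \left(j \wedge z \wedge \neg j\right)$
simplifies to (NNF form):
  $\neg z \wedge \left(\neg j \vee \neg o\right)$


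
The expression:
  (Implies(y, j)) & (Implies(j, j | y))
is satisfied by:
  {j: True, y: False}
  {y: False, j: False}
  {y: True, j: True}


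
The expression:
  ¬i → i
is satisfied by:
  {i: True}


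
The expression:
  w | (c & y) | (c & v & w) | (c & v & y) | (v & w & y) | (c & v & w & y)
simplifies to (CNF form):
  (c | w) & (w | y)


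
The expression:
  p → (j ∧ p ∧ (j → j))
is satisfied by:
  {j: True, p: False}
  {p: False, j: False}
  {p: True, j: True}


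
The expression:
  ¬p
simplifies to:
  ¬p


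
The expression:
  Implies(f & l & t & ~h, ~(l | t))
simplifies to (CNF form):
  h | ~f | ~l | ~t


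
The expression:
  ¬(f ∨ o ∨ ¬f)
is never true.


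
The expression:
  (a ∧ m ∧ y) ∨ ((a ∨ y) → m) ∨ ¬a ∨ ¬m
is always true.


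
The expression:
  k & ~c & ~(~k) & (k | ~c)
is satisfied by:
  {k: True, c: False}


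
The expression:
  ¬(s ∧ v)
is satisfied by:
  {s: False, v: False}
  {v: True, s: False}
  {s: True, v: False}


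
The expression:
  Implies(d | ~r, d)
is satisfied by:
  {r: True, d: True}
  {r: True, d: False}
  {d: True, r: False}


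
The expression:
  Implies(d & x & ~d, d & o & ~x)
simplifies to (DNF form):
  True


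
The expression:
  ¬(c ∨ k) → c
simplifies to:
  c ∨ k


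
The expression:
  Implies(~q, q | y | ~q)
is always true.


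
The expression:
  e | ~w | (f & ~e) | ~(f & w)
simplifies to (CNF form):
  True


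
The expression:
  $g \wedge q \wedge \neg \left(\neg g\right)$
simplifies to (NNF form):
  $g \wedge q$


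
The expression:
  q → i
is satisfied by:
  {i: True, q: False}
  {q: False, i: False}
  {q: True, i: True}


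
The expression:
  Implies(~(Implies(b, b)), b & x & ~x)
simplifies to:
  True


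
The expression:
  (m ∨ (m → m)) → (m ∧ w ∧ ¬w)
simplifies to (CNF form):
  False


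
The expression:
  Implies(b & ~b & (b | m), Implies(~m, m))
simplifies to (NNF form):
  True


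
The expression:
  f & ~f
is never true.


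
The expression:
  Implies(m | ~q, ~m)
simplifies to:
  ~m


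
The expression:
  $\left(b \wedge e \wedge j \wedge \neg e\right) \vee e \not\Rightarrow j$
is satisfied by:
  {e: True, j: False}


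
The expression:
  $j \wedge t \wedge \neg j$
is never true.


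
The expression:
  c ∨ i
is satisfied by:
  {i: True, c: True}
  {i: True, c: False}
  {c: True, i: False}


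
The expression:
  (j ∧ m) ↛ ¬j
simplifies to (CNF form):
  j ∧ m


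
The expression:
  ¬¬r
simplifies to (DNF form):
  r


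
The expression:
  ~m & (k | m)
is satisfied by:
  {k: True, m: False}


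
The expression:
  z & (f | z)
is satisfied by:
  {z: True}


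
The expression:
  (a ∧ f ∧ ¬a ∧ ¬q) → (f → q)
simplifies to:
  True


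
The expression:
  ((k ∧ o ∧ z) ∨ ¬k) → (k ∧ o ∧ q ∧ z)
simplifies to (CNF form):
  k ∧ (q ∨ ¬o ∨ ¬z)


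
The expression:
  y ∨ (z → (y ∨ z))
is always true.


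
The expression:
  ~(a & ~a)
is always true.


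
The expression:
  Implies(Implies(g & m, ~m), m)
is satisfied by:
  {m: True}


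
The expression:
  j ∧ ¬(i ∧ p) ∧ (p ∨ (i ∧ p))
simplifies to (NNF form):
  j ∧ p ∧ ¬i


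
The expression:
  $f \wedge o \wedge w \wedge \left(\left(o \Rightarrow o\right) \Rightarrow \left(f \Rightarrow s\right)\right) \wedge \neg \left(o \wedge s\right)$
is never true.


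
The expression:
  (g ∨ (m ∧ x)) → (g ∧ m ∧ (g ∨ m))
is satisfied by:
  {m: False, g: False, x: False}
  {x: True, m: False, g: False}
  {m: True, x: False, g: False}
  {g: True, m: True, x: False}
  {g: True, x: True, m: True}


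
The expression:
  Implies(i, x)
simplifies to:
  x | ~i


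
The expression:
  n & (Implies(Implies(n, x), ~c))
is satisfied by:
  {n: True, c: False, x: False}
  {x: True, n: True, c: False}
  {c: True, n: True, x: False}
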